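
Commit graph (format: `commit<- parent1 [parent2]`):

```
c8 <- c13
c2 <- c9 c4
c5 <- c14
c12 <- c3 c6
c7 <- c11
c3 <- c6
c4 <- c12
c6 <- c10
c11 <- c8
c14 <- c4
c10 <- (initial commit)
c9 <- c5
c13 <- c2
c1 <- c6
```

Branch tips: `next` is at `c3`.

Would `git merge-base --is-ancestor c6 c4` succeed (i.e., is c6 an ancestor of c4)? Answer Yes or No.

Ancestors of c4 (commits reachable by following parents): {c10, c12, c3, c4, c6}.
c6 is in that set, so it is an ancestor of c4.

Yes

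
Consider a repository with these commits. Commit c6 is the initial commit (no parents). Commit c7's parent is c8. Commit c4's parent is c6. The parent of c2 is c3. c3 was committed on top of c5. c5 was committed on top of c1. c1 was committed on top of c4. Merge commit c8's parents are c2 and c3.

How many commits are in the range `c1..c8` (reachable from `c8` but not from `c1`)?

Reachable from c8: {c1, c2, c3, c4, c5, c6, c8}.
Reachable from c1: {c1, c4, c6}.
In c8's history but not c1's: {c2, c3, c5, c8} — 4 commits.

4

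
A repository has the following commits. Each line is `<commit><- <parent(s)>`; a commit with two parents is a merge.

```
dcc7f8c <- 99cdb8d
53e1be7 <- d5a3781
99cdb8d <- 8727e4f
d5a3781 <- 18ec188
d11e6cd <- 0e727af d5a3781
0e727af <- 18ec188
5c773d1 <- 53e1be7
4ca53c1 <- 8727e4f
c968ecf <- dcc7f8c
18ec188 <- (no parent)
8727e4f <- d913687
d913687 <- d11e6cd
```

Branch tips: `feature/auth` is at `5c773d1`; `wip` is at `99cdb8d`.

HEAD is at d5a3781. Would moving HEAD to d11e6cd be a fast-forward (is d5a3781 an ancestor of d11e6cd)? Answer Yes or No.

A fast-forward from d5a3781 to d11e6cd is possible iff d5a3781 is an ancestor of d11e6cd.
Ancestors of d11e6cd: {0e727af, 18ec188, d11e6cd, d5a3781}.
d5a3781 is among them, so fast-forward is possible.

Yes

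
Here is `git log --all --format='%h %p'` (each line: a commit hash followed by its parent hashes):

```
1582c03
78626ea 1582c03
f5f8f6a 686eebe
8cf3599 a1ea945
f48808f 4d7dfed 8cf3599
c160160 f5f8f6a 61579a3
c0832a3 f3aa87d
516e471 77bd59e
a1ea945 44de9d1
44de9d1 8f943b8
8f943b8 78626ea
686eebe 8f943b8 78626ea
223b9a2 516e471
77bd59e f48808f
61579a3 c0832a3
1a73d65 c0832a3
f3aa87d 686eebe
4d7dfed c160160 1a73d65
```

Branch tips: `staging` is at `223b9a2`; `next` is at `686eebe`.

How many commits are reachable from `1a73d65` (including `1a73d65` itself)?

7

Walking parent pointers from 1a73d65: reachable set = {1582c03, 1a73d65, 686eebe, 78626ea, 8f943b8, c0832a3, f3aa87d}.
That is 7 commits.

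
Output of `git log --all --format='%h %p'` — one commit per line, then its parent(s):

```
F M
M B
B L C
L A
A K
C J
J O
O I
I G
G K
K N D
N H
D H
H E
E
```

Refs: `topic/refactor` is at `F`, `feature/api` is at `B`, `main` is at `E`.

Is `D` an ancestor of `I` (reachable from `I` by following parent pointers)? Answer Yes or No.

Yes

Ancestors of I (commits reachable by following parents): {D, E, G, H, I, K, N}.
D is in that set, so it is an ancestor of I.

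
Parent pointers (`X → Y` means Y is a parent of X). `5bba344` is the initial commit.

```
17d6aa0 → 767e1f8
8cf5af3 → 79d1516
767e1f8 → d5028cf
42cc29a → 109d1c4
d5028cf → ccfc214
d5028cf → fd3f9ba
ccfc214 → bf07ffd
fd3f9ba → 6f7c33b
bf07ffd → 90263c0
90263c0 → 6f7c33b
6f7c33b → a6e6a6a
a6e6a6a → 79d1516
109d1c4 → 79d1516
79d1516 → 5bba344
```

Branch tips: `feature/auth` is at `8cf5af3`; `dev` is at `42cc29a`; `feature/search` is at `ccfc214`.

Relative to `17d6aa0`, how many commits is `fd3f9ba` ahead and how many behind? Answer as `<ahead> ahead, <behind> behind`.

Reachable from fd3f9ba: {5bba344, 6f7c33b, 79d1516, a6e6a6a, fd3f9ba}.
Reachable from 17d6aa0: {17d6aa0, 5bba344, 6f7c33b, 767e1f8, 79d1516, 90263c0, a6e6a6a, bf07ffd, ccfc214, d5028cf, fd3f9ba}.
Only in fd3f9ba's history (ahead): {} — 0.
Only in 17d6aa0's history (behind): {17d6aa0, 767e1f8, 90263c0, bf07ffd, ccfc214, d5028cf} — 6.

0 ahead, 6 behind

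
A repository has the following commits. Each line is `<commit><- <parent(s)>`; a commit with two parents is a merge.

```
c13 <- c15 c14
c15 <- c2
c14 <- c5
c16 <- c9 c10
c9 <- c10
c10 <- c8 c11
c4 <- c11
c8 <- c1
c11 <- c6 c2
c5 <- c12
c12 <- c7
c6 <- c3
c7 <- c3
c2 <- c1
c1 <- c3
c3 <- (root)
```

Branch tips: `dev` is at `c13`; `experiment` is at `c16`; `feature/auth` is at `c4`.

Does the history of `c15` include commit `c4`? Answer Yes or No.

No

Ancestors of c15: {c1, c15, c2, c3}.
c4 is not in that set, so it is not an ancestor of c15.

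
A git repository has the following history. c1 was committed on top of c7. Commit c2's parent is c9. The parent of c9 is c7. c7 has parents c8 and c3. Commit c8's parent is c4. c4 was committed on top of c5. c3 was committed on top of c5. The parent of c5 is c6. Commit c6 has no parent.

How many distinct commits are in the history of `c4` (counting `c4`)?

3

Walking parent pointers from c4: reachable set = {c4, c5, c6}.
That is 3 commits.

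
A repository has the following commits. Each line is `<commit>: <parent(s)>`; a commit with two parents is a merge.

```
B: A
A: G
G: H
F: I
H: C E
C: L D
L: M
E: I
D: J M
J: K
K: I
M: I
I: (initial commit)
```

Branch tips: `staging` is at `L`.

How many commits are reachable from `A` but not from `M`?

Reachable from A: {A, C, D, E, G, H, I, J, K, L, M}.
Reachable from M: {I, M}.
In A's history but not M's: {A, C, D, E, G, H, J, K, L} — 9 commits.

9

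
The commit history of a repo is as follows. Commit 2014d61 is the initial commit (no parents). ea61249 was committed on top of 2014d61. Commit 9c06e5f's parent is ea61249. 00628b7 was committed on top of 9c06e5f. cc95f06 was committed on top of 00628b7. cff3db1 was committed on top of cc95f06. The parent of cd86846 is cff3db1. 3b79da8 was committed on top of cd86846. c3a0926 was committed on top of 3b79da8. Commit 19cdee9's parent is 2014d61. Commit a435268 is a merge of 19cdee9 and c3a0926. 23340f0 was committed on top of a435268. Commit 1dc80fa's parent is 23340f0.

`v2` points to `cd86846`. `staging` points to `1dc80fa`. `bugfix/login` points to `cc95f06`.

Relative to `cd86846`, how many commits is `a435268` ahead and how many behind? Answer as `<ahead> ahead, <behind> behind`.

4 ahead, 0 behind

Reachable from a435268: {00628b7, 19cdee9, 2014d61, 3b79da8, 9c06e5f, a435268, c3a0926, cc95f06, cd86846, cff3db1, ea61249}.
Reachable from cd86846: {00628b7, 2014d61, 9c06e5f, cc95f06, cd86846, cff3db1, ea61249}.
Only in a435268's history (ahead): {19cdee9, 3b79da8, a435268, c3a0926} — 4.
Only in cd86846's history (behind): {} — 0.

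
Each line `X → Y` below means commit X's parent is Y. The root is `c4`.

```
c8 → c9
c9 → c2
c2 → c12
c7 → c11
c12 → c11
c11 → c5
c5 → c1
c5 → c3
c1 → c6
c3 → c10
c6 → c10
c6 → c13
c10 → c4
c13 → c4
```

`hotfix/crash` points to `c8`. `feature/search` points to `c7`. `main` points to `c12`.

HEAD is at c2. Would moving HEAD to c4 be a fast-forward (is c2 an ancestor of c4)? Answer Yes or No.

A fast-forward from c2 to c4 is possible iff c2 is an ancestor of c4.
Ancestors of c4: {c4}.
c2 is not among them, so fast-forward is not possible.

No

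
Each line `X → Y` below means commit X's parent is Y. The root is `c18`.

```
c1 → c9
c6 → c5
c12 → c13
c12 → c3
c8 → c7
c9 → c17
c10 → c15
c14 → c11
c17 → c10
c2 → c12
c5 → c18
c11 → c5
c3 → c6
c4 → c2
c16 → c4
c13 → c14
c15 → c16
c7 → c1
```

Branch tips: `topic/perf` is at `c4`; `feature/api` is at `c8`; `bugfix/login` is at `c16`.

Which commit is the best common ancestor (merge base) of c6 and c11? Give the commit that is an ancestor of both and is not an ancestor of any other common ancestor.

c5

Ancestors of c6: {c18, c5, c6}.
Ancestors of c11: {c11, c18, c5}.
Common ancestors: {c18, c5}.
Among these, c5 is not an ancestor of any other common ancestor — it is the merge base.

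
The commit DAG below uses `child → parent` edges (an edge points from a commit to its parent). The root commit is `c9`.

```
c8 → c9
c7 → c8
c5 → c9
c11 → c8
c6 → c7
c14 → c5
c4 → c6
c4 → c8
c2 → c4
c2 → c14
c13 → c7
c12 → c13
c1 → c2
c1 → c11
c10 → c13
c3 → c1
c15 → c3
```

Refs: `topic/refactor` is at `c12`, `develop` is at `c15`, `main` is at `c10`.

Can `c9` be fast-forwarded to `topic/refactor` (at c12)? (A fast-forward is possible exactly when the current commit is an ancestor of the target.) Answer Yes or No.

A fast-forward from c9 to c12 is possible iff c9 is an ancestor of c12.
Ancestors of c12: {c12, c13, c7, c8, c9}.
c9 is among them, so fast-forward is possible.

Yes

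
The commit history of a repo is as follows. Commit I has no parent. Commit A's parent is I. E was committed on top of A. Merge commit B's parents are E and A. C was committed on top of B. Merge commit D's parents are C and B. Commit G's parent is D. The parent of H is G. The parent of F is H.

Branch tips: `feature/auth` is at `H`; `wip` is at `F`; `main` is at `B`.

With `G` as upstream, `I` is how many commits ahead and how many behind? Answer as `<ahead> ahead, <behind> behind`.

0 ahead, 6 behind

Reachable from I: {I}.
Reachable from G: {A, B, C, D, E, G, I}.
Only in I's history (ahead): {} — 0.
Only in G's history (behind): {A, B, C, D, E, G} — 6.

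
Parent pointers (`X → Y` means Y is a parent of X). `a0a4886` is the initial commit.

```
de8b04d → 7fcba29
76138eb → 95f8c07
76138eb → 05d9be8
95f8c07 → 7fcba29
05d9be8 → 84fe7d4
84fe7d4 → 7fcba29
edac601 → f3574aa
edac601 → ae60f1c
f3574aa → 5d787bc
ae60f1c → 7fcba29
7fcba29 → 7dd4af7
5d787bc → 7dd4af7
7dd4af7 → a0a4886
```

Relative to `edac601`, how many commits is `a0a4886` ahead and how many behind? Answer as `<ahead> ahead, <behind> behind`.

Reachable from a0a4886: {a0a4886}.
Reachable from edac601: {5d787bc, 7dd4af7, 7fcba29, a0a4886, ae60f1c, edac601, f3574aa}.
Only in a0a4886's history (ahead): {} — 0.
Only in edac601's history (behind): {5d787bc, 7dd4af7, 7fcba29, ae60f1c, edac601, f3574aa} — 6.

0 ahead, 6 behind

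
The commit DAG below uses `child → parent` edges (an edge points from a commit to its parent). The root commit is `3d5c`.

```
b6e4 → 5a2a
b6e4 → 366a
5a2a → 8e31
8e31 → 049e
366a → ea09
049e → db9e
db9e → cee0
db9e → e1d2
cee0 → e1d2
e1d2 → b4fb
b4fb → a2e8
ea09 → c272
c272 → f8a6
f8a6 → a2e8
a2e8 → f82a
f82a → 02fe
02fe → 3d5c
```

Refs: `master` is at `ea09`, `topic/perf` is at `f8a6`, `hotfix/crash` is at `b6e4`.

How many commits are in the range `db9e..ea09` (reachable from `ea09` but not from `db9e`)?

3

Reachable from ea09: {02fe, 3d5c, a2e8, c272, ea09, f82a, f8a6}.
Reachable from db9e: {02fe, 3d5c, a2e8, b4fb, cee0, db9e, e1d2, f82a}.
In ea09's history but not db9e's: {c272, ea09, f8a6} — 3 commits.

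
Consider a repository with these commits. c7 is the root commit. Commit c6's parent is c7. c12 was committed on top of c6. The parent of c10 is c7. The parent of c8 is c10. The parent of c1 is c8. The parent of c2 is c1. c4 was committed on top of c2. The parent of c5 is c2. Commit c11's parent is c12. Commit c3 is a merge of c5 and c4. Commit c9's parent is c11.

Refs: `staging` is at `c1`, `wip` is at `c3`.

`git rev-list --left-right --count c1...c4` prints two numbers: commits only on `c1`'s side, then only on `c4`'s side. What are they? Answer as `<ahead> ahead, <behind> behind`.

Reachable from c1: {c1, c10, c7, c8}.
Reachable from c4: {c1, c10, c2, c4, c7, c8}.
Only in c1's history (ahead): {} — 0.
Only in c4's history (behind): {c2, c4} — 2.

0 ahead, 2 behind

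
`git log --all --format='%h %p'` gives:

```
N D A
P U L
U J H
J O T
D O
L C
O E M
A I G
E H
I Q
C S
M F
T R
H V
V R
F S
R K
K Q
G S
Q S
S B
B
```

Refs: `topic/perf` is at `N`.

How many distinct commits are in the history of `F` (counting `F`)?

Walking parent pointers from F: reachable set = {B, F, S}.
That is 3 commits.

3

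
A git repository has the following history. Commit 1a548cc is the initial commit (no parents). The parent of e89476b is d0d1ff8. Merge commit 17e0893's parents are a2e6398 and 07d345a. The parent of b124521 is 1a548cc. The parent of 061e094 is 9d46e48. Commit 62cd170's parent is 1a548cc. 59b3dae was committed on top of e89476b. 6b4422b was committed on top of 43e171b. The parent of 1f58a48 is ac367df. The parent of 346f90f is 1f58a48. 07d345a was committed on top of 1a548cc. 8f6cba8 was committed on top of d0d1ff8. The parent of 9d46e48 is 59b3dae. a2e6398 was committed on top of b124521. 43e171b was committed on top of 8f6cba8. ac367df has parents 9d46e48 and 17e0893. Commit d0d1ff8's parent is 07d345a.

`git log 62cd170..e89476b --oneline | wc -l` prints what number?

3

Reachable from e89476b: {07d345a, 1a548cc, d0d1ff8, e89476b}.
Reachable from 62cd170: {1a548cc, 62cd170}.
In e89476b's history but not 62cd170's: {07d345a, d0d1ff8, e89476b} — 3 commits.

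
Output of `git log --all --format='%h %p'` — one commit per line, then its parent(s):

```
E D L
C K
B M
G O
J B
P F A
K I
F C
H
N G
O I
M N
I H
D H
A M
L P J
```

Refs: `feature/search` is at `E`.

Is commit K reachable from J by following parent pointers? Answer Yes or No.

No

Ancestors of J: {B, G, H, I, J, M, N, O}.
K is not in that set, so it is not an ancestor of J.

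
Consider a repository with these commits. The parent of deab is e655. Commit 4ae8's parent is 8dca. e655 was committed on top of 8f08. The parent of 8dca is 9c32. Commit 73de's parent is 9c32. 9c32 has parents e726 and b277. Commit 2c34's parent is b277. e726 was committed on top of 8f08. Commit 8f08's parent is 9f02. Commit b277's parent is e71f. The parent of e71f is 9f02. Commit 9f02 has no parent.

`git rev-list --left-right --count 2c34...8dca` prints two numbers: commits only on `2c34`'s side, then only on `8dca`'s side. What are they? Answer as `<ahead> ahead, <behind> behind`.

1 ahead, 4 behind

Reachable from 2c34: {2c34, 9f02, b277, e71f}.
Reachable from 8dca: {8dca, 8f08, 9c32, 9f02, b277, e71f, e726}.
Only in 2c34's history (ahead): {2c34} — 1.
Only in 8dca's history (behind): {8dca, 8f08, 9c32, e726} — 4.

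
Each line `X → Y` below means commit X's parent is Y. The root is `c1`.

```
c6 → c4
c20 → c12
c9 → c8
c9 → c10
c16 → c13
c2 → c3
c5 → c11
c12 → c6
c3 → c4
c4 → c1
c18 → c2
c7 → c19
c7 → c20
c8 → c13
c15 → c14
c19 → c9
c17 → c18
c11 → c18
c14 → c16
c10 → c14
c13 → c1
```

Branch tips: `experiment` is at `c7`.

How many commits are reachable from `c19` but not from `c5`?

7

Reachable from c19: {c1, c10, c13, c14, c16, c19, c8, c9}.
Reachable from c5: {c1, c11, c18, c2, c3, c4, c5}.
In c19's history but not c5's: {c10, c13, c14, c16, c19, c8, c9} — 7 commits.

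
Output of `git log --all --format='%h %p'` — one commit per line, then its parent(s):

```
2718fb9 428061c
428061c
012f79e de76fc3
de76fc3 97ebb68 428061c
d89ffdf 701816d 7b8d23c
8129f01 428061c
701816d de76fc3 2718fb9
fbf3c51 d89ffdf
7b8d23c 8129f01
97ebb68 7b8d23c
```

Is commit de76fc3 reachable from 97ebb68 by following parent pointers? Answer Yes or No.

Ancestors of 97ebb68: {428061c, 7b8d23c, 8129f01, 97ebb68}.
de76fc3 is not in that set, so it is not an ancestor of 97ebb68.

No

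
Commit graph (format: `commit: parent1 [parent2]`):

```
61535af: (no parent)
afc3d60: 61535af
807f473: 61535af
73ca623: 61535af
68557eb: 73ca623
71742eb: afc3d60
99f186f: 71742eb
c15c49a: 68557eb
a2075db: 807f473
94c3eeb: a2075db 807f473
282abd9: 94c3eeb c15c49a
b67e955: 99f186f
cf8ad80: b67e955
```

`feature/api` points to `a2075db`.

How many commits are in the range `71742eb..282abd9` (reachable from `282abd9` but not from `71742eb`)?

Reachable from 282abd9: {282abd9, 61535af, 68557eb, 73ca623, 807f473, 94c3eeb, a2075db, c15c49a}.
Reachable from 71742eb: {61535af, 71742eb, afc3d60}.
In 282abd9's history but not 71742eb's: {282abd9, 68557eb, 73ca623, 807f473, 94c3eeb, a2075db, c15c49a} — 7 commits.

7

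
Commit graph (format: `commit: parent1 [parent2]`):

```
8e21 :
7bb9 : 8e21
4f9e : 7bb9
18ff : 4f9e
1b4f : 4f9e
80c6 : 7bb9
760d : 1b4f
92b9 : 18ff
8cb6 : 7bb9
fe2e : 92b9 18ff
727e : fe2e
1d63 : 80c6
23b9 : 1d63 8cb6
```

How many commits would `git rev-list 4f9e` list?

3

Walking parent pointers from 4f9e: reachable set = {4f9e, 7bb9, 8e21}.
That is 3 commits.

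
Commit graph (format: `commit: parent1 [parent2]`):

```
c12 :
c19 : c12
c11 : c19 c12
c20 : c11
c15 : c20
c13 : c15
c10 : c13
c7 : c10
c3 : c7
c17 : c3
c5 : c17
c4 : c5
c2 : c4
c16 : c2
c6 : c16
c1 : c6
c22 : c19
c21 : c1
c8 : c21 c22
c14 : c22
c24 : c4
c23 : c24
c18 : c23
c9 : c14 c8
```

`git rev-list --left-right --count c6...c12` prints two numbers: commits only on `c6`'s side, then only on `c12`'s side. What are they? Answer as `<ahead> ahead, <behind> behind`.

Reachable from c6: {c10, c11, c12, c13, c15, c16, c17, c19, c2, c20, c3, c4, c5, c6, c7}.
Reachable from c12: {c12}.
Only in c6's history (ahead): {c10, c11, c13, c15, c16, c17, c19, c2, c20, c3, c4, c5, c6, c7} — 14.
Only in c12's history (behind): {} — 0.

14 ahead, 0 behind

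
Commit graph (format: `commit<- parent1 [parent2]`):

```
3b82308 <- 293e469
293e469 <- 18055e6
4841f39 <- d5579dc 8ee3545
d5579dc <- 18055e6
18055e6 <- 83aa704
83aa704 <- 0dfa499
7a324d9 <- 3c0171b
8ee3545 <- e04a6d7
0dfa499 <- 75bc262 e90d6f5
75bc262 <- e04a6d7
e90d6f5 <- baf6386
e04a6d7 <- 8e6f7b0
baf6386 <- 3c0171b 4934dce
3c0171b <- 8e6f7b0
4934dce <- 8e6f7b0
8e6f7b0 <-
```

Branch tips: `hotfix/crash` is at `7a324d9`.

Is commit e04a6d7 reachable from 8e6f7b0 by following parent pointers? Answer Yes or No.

No

Ancestors of 8e6f7b0: {8e6f7b0}.
e04a6d7 is not in that set, so it is not an ancestor of 8e6f7b0.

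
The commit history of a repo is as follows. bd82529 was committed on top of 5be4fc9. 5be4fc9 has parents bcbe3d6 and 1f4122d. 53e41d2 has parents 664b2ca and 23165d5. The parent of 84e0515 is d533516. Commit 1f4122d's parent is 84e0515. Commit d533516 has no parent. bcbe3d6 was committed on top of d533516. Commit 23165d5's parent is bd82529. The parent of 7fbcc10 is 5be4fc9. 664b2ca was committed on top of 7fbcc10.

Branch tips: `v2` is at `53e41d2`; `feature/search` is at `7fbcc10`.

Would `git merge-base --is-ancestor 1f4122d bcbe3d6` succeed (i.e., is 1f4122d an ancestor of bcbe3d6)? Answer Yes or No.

Ancestors of bcbe3d6: {bcbe3d6, d533516}.
1f4122d is not in that set, so it is not an ancestor of bcbe3d6.

No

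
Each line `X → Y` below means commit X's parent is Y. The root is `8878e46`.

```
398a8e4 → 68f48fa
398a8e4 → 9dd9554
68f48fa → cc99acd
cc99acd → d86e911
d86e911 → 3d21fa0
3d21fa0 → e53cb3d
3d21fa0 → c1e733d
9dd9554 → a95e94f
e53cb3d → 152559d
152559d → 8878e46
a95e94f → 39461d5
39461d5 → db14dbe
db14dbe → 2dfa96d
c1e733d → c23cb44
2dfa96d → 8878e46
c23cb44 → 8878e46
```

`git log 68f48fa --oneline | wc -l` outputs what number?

9

Walking parent pointers from 68f48fa: reachable set = {152559d, 3d21fa0, 68f48fa, 8878e46, c1e733d, c23cb44, cc99acd, d86e911, e53cb3d}.
That is 9 commits.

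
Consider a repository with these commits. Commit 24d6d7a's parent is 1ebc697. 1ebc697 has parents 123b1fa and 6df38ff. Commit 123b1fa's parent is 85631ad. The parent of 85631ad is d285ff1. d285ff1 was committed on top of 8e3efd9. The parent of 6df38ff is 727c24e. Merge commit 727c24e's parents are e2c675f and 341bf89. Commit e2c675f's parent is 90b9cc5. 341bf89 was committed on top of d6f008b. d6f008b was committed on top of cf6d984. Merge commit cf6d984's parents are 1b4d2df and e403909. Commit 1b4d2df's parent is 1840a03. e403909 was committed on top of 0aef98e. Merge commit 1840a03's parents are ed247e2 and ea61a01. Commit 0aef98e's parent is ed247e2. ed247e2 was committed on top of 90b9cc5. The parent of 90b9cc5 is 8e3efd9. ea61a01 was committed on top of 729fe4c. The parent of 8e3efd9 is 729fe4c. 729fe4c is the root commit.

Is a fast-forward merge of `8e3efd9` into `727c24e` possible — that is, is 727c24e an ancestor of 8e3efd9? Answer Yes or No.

A fast-forward from 727c24e to 8e3efd9 is possible iff 727c24e is an ancestor of 8e3efd9.
Ancestors of 8e3efd9: {729fe4c, 8e3efd9}.
727c24e is not among them, so fast-forward is not possible.

No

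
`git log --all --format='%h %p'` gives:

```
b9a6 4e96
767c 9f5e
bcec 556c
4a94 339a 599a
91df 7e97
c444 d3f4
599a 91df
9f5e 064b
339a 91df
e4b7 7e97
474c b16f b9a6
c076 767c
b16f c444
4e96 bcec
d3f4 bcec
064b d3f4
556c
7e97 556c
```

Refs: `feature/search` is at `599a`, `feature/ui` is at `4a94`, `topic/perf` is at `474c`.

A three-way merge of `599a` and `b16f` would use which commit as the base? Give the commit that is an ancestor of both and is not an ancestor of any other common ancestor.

556c

Ancestors of 599a: {556c, 599a, 7e97, 91df}.
Ancestors of b16f: {556c, b16f, bcec, c444, d3f4}.
Common ancestors: {556c}.
The only common ancestor is 556c, so it is the merge base.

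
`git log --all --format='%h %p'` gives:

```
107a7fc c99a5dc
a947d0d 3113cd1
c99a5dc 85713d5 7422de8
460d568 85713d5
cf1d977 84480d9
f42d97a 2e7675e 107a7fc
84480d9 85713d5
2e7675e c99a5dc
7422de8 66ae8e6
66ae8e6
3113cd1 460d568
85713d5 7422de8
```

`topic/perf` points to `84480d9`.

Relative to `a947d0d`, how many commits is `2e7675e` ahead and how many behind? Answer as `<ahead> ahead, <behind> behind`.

Reachable from 2e7675e: {2e7675e, 66ae8e6, 7422de8, 85713d5, c99a5dc}.
Reachable from a947d0d: {3113cd1, 460d568, 66ae8e6, 7422de8, 85713d5, a947d0d}.
Only in 2e7675e's history (ahead): {2e7675e, c99a5dc} — 2.
Only in a947d0d's history (behind): {3113cd1, 460d568, a947d0d} — 3.

2 ahead, 3 behind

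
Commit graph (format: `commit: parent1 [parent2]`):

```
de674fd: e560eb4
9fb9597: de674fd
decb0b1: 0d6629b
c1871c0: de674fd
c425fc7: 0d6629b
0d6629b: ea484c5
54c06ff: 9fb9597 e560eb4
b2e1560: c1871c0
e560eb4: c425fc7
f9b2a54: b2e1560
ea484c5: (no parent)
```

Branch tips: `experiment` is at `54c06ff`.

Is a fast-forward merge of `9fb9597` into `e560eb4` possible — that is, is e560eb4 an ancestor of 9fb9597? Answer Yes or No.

Yes

A fast-forward from e560eb4 to 9fb9597 is possible iff e560eb4 is an ancestor of 9fb9597.
Ancestors of 9fb9597: {0d6629b, 9fb9597, c425fc7, de674fd, e560eb4, ea484c5}.
e560eb4 is among them, so fast-forward is possible.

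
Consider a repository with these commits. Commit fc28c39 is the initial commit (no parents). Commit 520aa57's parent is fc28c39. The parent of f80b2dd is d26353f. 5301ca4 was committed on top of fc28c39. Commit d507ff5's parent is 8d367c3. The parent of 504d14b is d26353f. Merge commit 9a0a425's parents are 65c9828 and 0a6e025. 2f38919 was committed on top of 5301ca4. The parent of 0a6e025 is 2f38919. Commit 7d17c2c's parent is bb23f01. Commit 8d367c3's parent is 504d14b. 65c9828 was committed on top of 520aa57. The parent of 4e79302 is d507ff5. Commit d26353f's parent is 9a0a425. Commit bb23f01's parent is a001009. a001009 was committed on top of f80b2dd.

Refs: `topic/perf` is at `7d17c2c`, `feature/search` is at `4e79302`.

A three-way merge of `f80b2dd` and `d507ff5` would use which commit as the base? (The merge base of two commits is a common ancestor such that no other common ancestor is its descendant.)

Ancestors of f80b2dd: {0a6e025, 2f38919, 520aa57, 5301ca4, 65c9828, 9a0a425, d26353f, f80b2dd, fc28c39}.
Ancestors of d507ff5: {0a6e025, 2f38919, 504d14b, 520aa57, 5301ca4, 65c9828, 8d367c3, 9a0a425, d26353f, d507ff5, fc28c39}.
Common ancestors: {0a6e025, 2f38919, 520aa57, 5301ca4, 65c9828, 9a0a425, d26353f, fc28c39}.
Among these, d26353f is not an ancestor of any other common ancestor — it is the merge base.

d26353f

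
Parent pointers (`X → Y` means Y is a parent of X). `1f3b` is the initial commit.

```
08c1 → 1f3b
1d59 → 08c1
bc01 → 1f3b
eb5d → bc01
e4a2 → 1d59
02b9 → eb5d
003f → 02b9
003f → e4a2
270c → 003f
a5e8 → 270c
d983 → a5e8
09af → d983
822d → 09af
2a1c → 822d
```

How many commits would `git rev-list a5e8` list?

Walking parent pointers from a5e8: reachable set = {003f, 02b9, 08c1, 1d59, 1f3b, 270c, a5e8, bc01, e4a2, eb5d}.
That is 10 commits.

10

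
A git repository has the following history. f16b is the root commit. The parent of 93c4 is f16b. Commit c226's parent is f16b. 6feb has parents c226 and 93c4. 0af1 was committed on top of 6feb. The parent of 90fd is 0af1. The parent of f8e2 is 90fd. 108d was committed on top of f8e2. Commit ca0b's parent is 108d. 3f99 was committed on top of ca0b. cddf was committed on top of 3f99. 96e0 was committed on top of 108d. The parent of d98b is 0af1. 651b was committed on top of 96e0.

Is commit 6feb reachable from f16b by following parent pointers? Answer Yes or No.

No

Ancestors of f16b: {f16b}.
6feb is not in that set, so it is not an ancestor of f16b.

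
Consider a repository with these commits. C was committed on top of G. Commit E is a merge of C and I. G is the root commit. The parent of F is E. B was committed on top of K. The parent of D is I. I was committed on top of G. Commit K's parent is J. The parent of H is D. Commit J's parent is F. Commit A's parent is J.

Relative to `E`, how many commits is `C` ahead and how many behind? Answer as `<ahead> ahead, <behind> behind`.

0 ahead, 2 behind

Reachable from C: {C, G}.
Reachable from E: {C, E, G, I}.
Only in C's history (ahead): {} — 0.
Only in E's history (behind): {E, I} — 2.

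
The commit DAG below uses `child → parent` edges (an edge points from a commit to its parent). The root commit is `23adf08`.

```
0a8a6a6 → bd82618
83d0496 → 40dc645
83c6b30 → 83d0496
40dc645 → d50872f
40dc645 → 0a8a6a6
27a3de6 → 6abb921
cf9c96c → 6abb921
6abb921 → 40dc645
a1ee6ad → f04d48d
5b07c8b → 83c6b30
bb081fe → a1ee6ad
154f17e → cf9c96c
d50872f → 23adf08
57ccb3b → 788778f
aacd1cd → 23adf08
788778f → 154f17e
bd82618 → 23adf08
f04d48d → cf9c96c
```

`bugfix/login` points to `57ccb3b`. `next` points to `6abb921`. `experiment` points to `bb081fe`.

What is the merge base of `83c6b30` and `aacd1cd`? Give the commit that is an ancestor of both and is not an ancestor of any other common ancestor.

23adf08

Ancestors of 83c6b30: {0a8a6a6, 23adf08, 40dc645, 83c6b30, 83d0496, bd82618, d50872f}.
Ancestors of aacd1cd: {23adf08, aacd1cd}.
Common ancestors: {23adf08}.
The only common ancestor is 23adf08, so it is the merge base.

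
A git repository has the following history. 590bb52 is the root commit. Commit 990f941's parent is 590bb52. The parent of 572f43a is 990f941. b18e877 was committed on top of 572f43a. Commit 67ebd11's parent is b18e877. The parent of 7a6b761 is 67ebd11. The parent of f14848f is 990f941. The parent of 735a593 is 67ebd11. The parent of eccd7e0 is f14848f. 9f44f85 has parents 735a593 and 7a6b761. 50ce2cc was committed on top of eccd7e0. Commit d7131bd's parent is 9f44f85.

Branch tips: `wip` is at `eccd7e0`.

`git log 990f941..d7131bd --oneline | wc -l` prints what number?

7

Reachable from d7131bd: {572f43a, 590bb52, 67ebd11, 735a593, 7a6b761, 990f941, 9f44f85, b18e877, d7131bd}.
Reachable from 990f941: {590bb52, 990f941}.
In d7131bd's history but not 990f941's: {572f43a, 67ebd11, 735a593, 7a6b761, 9f44f85, b18e877, d7131bd} — 7 commits.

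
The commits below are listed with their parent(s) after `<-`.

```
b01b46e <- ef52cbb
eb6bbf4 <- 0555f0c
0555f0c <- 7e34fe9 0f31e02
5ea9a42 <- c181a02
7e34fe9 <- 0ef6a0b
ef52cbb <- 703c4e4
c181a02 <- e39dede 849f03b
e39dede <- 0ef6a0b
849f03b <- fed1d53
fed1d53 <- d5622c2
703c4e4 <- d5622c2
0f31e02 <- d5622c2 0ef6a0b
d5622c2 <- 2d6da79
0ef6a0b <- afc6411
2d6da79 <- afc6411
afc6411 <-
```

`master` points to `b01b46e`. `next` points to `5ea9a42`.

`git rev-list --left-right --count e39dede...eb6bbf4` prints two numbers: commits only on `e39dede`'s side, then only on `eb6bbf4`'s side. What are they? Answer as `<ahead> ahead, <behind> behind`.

1 ahead, 6 behind

Reachable from e39dede: {0ef6a0b, afc6411, e39dede}.
Reachable from eb6bbf4: {0555f0c, 0ef6a0b, 0f31e02, 2d6da79, 7e34fe9, afc6411, d5622c2, eb6bbf4}.
Only in e39dede's history (ahead): {e39dede} — 1.
Only in eb6bbf4's history (behind): {0555f0c, 0f31e02, 2d6da79, 7e34fe9, d5622c2, eb6bbf4} — 6.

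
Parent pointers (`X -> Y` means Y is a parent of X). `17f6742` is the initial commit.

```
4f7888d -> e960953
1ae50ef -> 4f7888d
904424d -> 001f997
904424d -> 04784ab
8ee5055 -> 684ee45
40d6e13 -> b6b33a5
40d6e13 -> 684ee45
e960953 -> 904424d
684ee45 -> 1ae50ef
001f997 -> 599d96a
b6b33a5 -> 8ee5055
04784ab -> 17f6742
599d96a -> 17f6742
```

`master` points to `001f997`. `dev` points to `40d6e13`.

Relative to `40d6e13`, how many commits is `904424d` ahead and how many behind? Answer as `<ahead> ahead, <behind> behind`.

0 ahead, 7 behind

Reachable from 904424d: {001f997, 04784ab, 17f6742, 599d96a, 904424d}.
Reachable from 40d6e13: {001f997, 04784ab, 17f6742, 1ae50ef, 40d6e13, 4f7888d, 599d96a, 684ee45, 8ee5055, 904424d, b6b33a5, e960953}.
Only in 904424d's history (ahead): {} — 0.
Only in 40d6e13's history (behind): {1ae50ef, 40d6e13, 4f7888d, 684ee45, 8ee5055, b6b33a5, e960953} — 7.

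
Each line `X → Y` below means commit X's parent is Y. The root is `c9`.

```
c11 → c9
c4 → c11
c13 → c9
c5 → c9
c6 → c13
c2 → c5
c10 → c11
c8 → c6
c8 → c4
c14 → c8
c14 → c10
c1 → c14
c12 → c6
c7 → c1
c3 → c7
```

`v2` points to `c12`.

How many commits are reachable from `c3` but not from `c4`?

8

Reachable from c3: {c1, c10, c11, c13, c14, c3, c4, c6, c7, c8, c9}.
Reachable from c4: {c11, c4, c9}.
In c3's history but not c4's: {c1, c10, c13, c14, c3, c6, c7, c8} — 8 commits.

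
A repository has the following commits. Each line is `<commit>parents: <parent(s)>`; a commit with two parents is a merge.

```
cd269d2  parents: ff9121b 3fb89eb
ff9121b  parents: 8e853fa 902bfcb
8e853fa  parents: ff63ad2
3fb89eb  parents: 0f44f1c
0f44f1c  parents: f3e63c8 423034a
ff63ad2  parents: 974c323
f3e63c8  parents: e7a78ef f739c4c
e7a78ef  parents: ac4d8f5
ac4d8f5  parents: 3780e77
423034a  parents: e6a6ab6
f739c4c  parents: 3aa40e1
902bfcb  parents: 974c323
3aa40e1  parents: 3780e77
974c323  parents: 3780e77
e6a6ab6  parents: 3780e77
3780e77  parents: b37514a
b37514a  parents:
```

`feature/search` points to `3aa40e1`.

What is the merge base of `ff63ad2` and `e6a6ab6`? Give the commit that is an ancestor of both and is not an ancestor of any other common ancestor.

Ancestors of ff63ad2: {3780e77, 974c323, b37514a, ff63ad2}.
Ancestors of e6a6ab6: {3780e77, b37514a, e6a6ab6}.
Common ancestors: {3780e77, b37514a}.
Among these, 3780e77 is not an ancestor of any other common ancestor — it is the merge base.

3780e77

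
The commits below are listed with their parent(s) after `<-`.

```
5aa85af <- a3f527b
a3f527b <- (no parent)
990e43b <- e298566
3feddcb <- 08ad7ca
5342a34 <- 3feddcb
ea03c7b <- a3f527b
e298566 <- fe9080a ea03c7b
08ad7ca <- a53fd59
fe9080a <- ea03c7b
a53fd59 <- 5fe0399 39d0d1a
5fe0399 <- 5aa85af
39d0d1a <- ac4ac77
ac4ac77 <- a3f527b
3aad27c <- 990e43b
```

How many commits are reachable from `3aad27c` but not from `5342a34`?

5

Reachable from 3aad27c: {3aad27c, 990e43b, a3f527b, e298566, ea03c7b, fe9080a}.
Reachable from 5342a34: {08ad7ca, 39d0d1a, 3feddcb, 5342a34, 5aa85af, 5fe0399, a3f527b, a53fd59, ac4ac77}.
In 3aad27c's history but not 5342a34's: {3aad27c, 990e43b, e298566, ea03c7b, fe9080a} — 5 commits.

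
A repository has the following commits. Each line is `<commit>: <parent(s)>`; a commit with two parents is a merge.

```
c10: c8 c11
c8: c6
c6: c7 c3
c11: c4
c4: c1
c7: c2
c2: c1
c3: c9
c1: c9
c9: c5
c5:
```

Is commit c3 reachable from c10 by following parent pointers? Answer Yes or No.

Ancestors of c10 (commits reachable by following parents): {c1, c10, c11, c2, c3, c4, c5, c6, c7, c8, c9}.
c3 is in that set, so it is an ancestor of c10.

Yes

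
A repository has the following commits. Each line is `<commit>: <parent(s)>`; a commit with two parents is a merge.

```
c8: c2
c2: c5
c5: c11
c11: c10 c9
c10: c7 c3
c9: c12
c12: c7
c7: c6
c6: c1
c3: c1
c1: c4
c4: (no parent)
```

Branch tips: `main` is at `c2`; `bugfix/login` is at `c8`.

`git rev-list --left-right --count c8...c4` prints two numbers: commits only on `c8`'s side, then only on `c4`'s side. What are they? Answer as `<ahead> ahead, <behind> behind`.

Reachable from c8: {c1, c10, c11, c12, c2, c3, c4, c5, c6, c7, c8, c9}.
Reachable from c4: {c4}.
Only in c8's history (ahead): {c1, c10, c11, c12, c2, c3, c5, c6, c7, c8, c9} — 11.
Only in c4's history (behind): {} — 0.

11 ahead, 0 behind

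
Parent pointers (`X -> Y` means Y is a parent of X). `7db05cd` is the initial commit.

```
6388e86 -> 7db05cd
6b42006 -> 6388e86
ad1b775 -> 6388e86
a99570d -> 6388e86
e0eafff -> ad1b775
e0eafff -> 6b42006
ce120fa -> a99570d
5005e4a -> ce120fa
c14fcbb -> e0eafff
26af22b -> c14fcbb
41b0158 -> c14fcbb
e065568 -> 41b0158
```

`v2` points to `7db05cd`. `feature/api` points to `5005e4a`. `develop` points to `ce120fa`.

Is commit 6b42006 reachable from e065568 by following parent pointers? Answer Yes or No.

Yes

Ancestors of e065568 (commits reachable by following parents): {41b0158, 6388e86, 6b42006, 7db05cd, ad1b775, c14fcbb, e065568, e0eafff}.
6b42006 is in that set, so it is an ancestor of e065568.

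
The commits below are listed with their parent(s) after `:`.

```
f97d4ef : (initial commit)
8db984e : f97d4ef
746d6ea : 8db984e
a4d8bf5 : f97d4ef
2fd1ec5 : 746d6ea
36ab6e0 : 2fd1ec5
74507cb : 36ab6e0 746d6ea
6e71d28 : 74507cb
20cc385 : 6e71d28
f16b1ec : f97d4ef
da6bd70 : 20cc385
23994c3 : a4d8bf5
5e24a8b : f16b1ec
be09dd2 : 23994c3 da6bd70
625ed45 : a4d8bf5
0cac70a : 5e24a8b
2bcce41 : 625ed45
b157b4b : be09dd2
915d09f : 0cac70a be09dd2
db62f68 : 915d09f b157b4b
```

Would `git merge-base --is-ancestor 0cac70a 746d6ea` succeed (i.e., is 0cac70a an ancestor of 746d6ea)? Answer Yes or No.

No

Ancestors of 746d6ea: {746d6ea, 8db984e, f97d4ef}.
0cac70a is not in that set, so it is not an ancestor of 746d6ea.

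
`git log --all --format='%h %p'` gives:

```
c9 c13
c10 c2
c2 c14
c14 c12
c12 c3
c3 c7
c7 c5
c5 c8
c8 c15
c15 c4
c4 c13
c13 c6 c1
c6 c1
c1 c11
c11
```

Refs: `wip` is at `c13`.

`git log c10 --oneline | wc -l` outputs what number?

Walking parent pointers from c10: reachable set = {c1, c10, c11, c12, c13, c14, c15, c2, c3, c4, c5, c6, c7, c8}.
That is 14 commits.

14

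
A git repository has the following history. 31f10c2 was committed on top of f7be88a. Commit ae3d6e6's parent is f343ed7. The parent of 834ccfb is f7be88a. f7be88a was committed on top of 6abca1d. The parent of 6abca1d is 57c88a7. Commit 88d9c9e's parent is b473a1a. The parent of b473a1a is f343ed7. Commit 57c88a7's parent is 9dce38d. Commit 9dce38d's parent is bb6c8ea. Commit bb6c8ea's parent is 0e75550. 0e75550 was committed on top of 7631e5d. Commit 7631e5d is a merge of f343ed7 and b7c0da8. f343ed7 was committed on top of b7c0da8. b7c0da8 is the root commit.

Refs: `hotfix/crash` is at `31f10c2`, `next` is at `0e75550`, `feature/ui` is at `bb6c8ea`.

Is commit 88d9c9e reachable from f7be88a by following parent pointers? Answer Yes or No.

Ancestors of f7be88a: {0e75550, 57c88a7, 6abca1d, 7631e5d, 9dce38d, b7c0da8, bb6c8ea, f343ed7, f7be88a}.
88d9c9e is not in that set, so it is not an ancestor of f7be88a.

No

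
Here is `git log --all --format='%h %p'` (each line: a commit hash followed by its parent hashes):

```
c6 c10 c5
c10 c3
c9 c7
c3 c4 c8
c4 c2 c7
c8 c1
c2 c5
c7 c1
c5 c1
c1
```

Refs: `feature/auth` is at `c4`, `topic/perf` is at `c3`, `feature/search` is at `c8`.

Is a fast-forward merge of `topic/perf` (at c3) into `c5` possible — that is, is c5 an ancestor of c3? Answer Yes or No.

A fast-forward from c5 to c3 is possible iff c5 is an ancestor of c3.
Ancestors of c3: {c1, c2, c3, c4, c5, c7, c8}.
c5 is among them, so fast-forward is possible.

Yes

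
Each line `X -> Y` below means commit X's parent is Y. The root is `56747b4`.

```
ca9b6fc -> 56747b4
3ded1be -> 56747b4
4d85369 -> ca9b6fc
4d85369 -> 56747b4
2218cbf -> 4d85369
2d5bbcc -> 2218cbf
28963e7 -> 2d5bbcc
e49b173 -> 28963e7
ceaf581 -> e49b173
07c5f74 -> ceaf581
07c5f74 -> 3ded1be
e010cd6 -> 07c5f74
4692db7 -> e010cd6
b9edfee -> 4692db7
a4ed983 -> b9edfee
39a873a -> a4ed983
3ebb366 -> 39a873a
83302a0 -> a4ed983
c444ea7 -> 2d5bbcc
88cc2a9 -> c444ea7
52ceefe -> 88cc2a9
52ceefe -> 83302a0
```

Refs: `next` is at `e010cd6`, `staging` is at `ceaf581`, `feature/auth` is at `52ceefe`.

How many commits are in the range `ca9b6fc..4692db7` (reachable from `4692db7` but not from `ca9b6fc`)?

10

Reachable from 4692db7: {07c5f74, 2218cbf, 28963e7, 2d5bbcc, 3ded1be, 4692db7, 4d85369, 56747b4, ca9b6fc, ceaf581, e010cd6, e49b173}.
Reachable from ca9b6fc: {56747b4, ca9b6fc}.
In 4692db7's history but not ca9b6fc's: {07c5f74, 2218cbf, 28963e7, 2d5bbcc, 3ded1be, 4692db7, 4d85369, ceaf581, e010cd6, e49b173} — 10 commits.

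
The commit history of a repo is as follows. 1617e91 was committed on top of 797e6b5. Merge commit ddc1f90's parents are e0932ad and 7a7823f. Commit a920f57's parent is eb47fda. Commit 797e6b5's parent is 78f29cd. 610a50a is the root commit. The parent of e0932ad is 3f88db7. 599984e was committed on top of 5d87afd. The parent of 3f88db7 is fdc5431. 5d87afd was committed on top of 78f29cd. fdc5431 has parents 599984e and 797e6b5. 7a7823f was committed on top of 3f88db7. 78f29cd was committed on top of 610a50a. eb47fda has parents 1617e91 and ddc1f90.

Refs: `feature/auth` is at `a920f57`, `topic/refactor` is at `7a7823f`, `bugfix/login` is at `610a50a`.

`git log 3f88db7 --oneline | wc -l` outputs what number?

7

Walking parent pointers from 3f88db7: reachable set = {3f88db7, 599984e, 5d87afd, 610a50a, 78f29cd, 797e6b5, fdc5431}.
That is 7 commits.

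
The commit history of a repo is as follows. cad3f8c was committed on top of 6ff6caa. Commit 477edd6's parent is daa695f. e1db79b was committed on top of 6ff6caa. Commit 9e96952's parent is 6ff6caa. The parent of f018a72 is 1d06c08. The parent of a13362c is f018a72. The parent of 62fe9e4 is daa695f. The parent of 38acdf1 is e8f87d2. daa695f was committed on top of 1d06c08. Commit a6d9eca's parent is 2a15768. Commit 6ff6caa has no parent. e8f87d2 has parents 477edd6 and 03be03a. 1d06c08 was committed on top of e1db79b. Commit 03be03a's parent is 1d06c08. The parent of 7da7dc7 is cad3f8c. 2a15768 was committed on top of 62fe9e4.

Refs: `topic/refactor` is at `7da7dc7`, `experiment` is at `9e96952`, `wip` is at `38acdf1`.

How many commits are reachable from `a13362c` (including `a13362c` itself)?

Walking parent pointers from a13362c: reachable set = {1d06c08, 6ff6caa, a13362c, e1db79b, f018a72}.
That is 5 commits.

5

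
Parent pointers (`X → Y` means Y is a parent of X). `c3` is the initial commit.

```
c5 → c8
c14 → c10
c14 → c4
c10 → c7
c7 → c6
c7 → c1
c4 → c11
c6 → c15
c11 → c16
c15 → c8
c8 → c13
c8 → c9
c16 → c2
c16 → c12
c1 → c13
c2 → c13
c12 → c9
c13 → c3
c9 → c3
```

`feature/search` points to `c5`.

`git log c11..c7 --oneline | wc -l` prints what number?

Reachable from c7: {c1, c13, c15, c3, c6, c7, c8, c9}.
Reachable from c11: {c11, c12, c13, c16, c2, c3, c9}.
In c7's history but not c11's: {c1, c15, c6, c7, c8} — 5 commits.

5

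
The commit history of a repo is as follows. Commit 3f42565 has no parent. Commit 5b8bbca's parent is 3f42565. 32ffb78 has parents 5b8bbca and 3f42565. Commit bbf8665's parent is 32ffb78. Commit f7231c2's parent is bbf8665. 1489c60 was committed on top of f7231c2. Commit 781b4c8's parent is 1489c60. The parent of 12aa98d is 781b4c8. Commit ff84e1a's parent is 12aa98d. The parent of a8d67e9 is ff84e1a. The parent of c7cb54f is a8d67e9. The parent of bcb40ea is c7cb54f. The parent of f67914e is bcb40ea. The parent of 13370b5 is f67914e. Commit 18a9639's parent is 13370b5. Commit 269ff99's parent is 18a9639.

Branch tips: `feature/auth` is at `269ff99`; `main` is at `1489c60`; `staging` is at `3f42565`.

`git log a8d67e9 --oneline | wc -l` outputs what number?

10

Walking parent pointers from a8d67e9: reachable set = {12aa98d, 1489c60, 32ffb78, 3f42565, 5b8bbca, 781b4c8, a8d67e9, bbf8665, f7231c2, ff84e1a}.
That is 10 commits.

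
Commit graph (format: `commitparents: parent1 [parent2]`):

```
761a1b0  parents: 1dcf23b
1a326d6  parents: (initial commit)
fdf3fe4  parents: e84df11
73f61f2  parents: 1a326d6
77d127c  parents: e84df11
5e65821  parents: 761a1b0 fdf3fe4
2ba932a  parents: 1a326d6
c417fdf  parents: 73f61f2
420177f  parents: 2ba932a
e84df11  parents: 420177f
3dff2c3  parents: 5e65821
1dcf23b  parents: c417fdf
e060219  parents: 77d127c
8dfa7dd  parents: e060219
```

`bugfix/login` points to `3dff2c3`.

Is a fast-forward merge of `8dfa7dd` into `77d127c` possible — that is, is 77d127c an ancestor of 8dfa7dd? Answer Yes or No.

Yes

A fast-forward from 77d127c to 8dfa7dd is possible iff 77d127c is an ancestor of 8dfa7dd.
Ancestors of 8dfa7dd: {1a326d6, 2ba932a, 420177f, 77d127c, 8dfa7dd, e060219, e84df11}.
77d127c is among them, so fast-forward is possible.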